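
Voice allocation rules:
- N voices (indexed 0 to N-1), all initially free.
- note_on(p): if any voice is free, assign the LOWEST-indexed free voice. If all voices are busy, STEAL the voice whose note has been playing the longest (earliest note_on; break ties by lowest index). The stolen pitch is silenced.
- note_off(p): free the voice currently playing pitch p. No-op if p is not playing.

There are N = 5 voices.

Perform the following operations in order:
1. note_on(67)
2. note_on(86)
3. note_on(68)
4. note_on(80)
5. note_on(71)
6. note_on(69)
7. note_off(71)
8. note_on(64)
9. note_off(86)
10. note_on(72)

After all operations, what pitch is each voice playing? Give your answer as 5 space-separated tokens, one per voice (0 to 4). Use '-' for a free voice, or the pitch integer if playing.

Answer: 69 72 68 80 64

Derivation:
Op 1: note_on(67): voice 0 is free -> assigned | voices=[67 - - - -]
Op 2: note_on(86): voice 1 is free -> assigned | voices=[67 86 - - -]
Op 3: note_on(68): voice 2 is free -> assigned | voices=[67 86 68 - -]
Op 4: note_on(80): voice 3 is free -> assigned | voices=[67 86 68 80 -]
Op 5: note_on(71): voice 4 is free -> assigned | voices=[67 86 68 80 71]
Op 6: note_on(69): all voices busy, STEAL voice 0 (pitch 67, oldest) -> assign | voices=[69 86 68 80 71]
Op 7: note_off(71): free voice 4 | voices=[69 86 68 80 -]
Op 8: note_on(64): voice 4 is free -> assigned | voices=[69 86 68 80 64]
Op 9: note_off(86): free voice 1 | voices=[69 - 68 80 64]
Op 10: note_on(72): voice 1 is free -> assigned | voices=[69 72 68 80 64]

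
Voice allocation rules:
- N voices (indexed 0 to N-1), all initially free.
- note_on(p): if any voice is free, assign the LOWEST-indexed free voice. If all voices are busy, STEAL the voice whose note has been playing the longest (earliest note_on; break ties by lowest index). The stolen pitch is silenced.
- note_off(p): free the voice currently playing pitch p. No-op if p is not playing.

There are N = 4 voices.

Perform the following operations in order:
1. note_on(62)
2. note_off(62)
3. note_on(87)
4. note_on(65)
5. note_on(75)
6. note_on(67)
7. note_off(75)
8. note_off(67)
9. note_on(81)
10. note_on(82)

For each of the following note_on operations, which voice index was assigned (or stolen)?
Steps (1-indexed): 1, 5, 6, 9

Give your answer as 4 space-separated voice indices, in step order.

Op 1: note_on(62): voice 0 is free -> assigned | voices=[62 - - -]
Op 2: note_off(62): free voice 0 | voices=[- - - -]
Op 3: note_on(87): voice 0 is free -> assigned | voices=[87 - - -]
Op 4: note_on(65): voice 1 is free -> assigned | voices=[87 65 - -]
Op 5: note_on(75): voice 2 is free -> assigned | voices=[87 65 75 -]
Op 6: note_on(67): voice 3 is free -> assigned | voices=[87 65 75 67]
Op 7: note_off(75): free voice 2 | voices=[87 65 - 67]
Op 8: note_off(67): free voice 3 | voices=[87 65 - -]
Op 9: note_on(81): voice 2 is free -> assigned | voices=[87 65 81 -]
Op 10: note_on(82): voice 3 is free -> assigned | voices=[87 65 81 82]

Answer: 0 2 3 2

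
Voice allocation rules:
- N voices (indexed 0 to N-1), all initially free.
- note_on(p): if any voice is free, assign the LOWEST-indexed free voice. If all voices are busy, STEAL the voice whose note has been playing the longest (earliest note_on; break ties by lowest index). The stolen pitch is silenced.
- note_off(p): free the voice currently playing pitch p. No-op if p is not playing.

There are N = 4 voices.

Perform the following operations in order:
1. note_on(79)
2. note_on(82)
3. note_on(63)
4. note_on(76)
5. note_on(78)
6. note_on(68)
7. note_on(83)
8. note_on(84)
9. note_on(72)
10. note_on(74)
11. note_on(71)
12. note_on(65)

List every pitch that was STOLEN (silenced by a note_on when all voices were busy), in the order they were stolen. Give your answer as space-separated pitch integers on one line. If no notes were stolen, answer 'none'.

Op 1: note_on(79): voice 0 is free -> assigned | voices=[79 - - -]
Op 2: note_on(82): voice 1 is free -> assigned | voices=[79 82 - -]
Op 3: note_on(63): voice 2 is free -> assigned | voices=[79 82 63 -]
Op 4: note_on(76): voice 3 is free -> assigned | voices=[79 82 63 76]
Op 5: note_on(78): all voices busy, STEAL voice 0 (pitch 79, oldest) -> assign | voices=[78 82 63 76]
Op 6: note_on(68): all voices busy, STEAL voice 1 (pitch 82, oldest) -> assign | voices=[78 68 63 76]
Op 7: note_on(83): all voices busy, STEAL voice 2 (pitch 63, oldest) -> assign | voices=[78 68 83 76]
Op 8: note_on(84): all voices busy, STEAL voice 3 (pitch 76, oldest) -> assign | voices=[78 68 83 84]
Op 9: note_on(72): all voices busy, STEAL voice 0 (pitch 78, oldest) -> assign | voices=[72 68 83 84]
Op 10: note_on(74): all voices busy, STEAL voice 1 (pitch 68, oldest) -> assign | voices=[72 74 83 84]
Op 11: note_on(71): all voices busy, STEAL voice 2 (pitch 83, oldest) -> assign | voices=[72 74 71 84]
Op 12: note_on(65): all voices busy, STEAL voice 3 (pitch 84, oldest) -> assign | voices=[72 74 71 65]

Answer: 79 82 63 76 78 68 83 84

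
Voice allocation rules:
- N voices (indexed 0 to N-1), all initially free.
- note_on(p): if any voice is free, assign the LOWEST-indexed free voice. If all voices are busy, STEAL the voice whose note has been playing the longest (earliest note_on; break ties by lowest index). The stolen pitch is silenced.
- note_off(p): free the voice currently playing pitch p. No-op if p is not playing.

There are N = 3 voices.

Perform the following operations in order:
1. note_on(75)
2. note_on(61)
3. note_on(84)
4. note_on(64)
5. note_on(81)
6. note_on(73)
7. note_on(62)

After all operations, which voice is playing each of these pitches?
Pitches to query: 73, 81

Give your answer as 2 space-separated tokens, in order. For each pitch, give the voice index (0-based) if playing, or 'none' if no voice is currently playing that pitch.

Op 1: note_on(75): voice 0 is free -> assigned | voices=[75 - -]
Op 2: note_on(61): voice 1 is free -> assigned | voices=[75 61 -]
Op 3: note_on(84): voice 2 is free -> assigned | voices=[75 61 84]
Op 4: note_on(64): all voices busy, STEAL voice 0 (pitch 75, oldest) -> assign | voices=[64 61 84]
Op 5: note_on(81): all voices busy, STEAL voice 1 (pitch 61, oldest) -> assign | voices=[64 81 84]
Op 6: note_on(73): all voices busy, STEAL voice 2 (pitch 84, oldest) -> assign | voices=[64 81 73]
Op 7: note_on(62): all voices busy, STEAL voice 0 (pitch 64, oldest) -> assign | voices=[62 81 73]

Answer: 2 1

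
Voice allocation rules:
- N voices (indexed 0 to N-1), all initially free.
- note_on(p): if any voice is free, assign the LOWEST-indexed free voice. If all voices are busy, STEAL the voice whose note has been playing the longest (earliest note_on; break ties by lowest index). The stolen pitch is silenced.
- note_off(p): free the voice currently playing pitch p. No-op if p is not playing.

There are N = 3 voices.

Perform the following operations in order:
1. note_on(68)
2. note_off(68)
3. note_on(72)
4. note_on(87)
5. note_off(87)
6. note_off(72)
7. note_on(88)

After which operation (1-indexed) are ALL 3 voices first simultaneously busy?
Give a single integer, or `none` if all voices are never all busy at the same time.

Answer: none

Derivation:
Op 1: note_on(68): voice 0 is free -> assigned | voices=[68 - -]
Op 2: note_off(68): free voice 0 | voices=[- - -]
Op 3: note_on(72): voice 0 is free -> assigned | voices=[72 - -]
Op 4: note_on(87): voice 1 is free -> assigned | voices=[72 87 -]
Op 5: note_off(87): free voice 1 | voices=[72 - -]
Op 6: note_off(72): free voice 0 | voices=[- - -]
Op 7: note_on(88): voice 0 is free -> assigned | voices=[88 - -]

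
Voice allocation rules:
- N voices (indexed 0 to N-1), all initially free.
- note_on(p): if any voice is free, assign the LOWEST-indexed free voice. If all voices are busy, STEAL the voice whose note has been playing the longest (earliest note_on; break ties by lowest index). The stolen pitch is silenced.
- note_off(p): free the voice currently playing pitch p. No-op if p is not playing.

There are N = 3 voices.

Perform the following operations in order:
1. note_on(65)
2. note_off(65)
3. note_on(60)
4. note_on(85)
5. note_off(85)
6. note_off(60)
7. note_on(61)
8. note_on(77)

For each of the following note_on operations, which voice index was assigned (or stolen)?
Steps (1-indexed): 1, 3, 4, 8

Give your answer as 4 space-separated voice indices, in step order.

Answer: 0 0 1 1

Derivation:
Op 1: note_on(65): voice 0 is free -> assigned | voices=[65 - -]
Op 2: note_off(65): free voice 0 | voices=[- - -]
Op 3: note_on(60): voice 0 is free -> assigned | voices=[60 - -]
Op 4: note_on(85): voice 1 is free -> assigned | voices=[60 85 -]
Op 5: note_off(85): free voice 1 | voices=[60 - -]
Op 6: note_off(60): free voice 0 | voices=[- - -]
Op 7: note_on(61): voice 0 is free -> assigned | voices=[61 - -]
Op 8: note_on(77): voice 1 is free -> assigned | voices=[61 77 -]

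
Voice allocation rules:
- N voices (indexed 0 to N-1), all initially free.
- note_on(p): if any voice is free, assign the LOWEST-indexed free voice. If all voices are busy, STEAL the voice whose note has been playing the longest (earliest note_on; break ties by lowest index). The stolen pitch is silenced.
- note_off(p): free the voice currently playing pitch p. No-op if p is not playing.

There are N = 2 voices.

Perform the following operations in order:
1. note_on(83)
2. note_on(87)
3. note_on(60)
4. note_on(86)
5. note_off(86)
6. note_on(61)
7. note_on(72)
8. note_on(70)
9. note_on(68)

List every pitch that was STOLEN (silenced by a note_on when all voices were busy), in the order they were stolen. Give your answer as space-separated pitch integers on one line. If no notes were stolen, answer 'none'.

Answer: 83 87 60 61 72

Derivation:
Op 1: note_on(83): voice 0 is free -> assigned | voices=[83 -]
Op 2: note_on(87): voice 1 is free -> assigned | voices=[83 87]
Op 3: note_on(60): all voices busy, STEAL voice 0 (pitch 83, oldest) -> assign | voices=[60 87]
Op 4: note_on(86): all voices busy, STEAL voice 1 (pitch 87, oldest) -> assign | voices=[60 86]
Op 5: note_off(86): free voice 1 | voices=[60 -]
Op 6: note_on(61): voice 1 is free -> assigned | voices=[60 61]
Op 7: note_on(72): all voices busy, STEAL voice 0 (pitch 60, oldest) -> assign | voices=[72 61]
Op 8: note_on(70): all voices busy, STEAL voice 1 (pitch 61, oldest) -> assign | voices=[72 70]
Op 9: note_on(68): all voices busy, STEAL voice 0 (pitch 72, oldest) -> assign | voices=[68 70]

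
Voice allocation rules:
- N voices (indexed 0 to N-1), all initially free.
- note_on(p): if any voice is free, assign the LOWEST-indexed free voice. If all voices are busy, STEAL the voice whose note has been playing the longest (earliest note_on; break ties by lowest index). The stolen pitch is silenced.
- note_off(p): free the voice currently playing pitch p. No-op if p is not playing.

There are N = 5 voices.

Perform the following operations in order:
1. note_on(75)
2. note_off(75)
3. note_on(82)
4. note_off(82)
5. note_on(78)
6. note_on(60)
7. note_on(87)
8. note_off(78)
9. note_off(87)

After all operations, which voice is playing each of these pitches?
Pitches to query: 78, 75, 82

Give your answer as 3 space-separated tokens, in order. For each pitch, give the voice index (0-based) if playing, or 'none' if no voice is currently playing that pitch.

Answer: none none none

Derivation:
Op 1: note_on(75): voice 0 is free -> assigned | voices=[75 - - - -]
Op 2: note_off(75): free voice 0 | voices=[- - - - -]
Op 3: note_on(82): voice 0 is free -> assigned | voices=[82 - - - -]
Op 4: note_off(82): free voice 0 | voices=[- - - - -]
Op 5: note_on(78): voice 0 is free -> assigned | voices=[78 - - - -]
Op 6: note_on(60): voice 1 is free -> assigned | voices=[78 60 - - -]
Op 7: note_on(87): voice 2 is free -> assigned | voices=[78 60 87 - -]
Op 8: note_off(78): free voice 0 | voices=[- 60 87 - -]
Op 9: note_off(87): free voice 2 | voices=[- 60 - - -]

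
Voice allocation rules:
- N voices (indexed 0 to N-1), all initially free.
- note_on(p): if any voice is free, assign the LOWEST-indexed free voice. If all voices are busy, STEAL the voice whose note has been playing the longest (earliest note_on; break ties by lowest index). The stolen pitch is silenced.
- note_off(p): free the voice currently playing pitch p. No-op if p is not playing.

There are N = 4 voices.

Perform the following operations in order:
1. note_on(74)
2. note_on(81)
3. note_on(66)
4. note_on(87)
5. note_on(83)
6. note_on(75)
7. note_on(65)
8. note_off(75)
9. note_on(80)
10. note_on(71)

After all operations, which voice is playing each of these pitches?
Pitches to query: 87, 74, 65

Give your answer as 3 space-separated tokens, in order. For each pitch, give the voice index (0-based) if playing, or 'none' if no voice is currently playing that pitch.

Answer: none none 2

Derivation:
Op 1: note_on(74): voice 0 is free -> assigned | voices=[74 - - -]
Op 2: note_on(81): voice 1 is free -> assigned | voices=[74 81 - -]
Op 3: note_on(66): voice 2 is free -> assigned | voices=[74 81 66 -]
Op 4: note_on(87): voice 3 is free -> assigned | voices=[74 81 66 87]
Op 5: note_on(83): all voices busy, STEAL voice 0 (pitch 74, oldest) -> assign | voices=[83 81 66 87]
Op 6: note_on(75): all voices busy, STEAL voice 1 (pitch 81, oldest) -> assign | voices=[83 75 66 87]
Op 7: note_on(65): all voices busy, STEAL voice 2 (pitch 66, oldest) -> assign | voices=[83 75 65 87]
Op 8: note_off(75): free voice 1 | voices=[83 - 65 87]
Op 9: note_on(80): voice 1 is free -> assigned | voices=[83 80 65 87]
Op 10: note_on(71): all voices busy, STEAL voice 3 (pitch 87, oldest) -> assign | voices=[83 80 65 71]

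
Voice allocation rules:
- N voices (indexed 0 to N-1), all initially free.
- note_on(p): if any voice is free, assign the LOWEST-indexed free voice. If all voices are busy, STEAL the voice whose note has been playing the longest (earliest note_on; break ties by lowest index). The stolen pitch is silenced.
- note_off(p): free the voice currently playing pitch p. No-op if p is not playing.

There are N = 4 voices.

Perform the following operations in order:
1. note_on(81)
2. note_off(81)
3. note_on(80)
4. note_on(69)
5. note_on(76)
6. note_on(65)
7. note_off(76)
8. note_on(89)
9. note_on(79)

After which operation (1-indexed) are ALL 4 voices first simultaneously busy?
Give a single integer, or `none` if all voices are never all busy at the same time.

Op 1: note_on(81): voice 0 is free -> assigned | voices=[81 - - -]
Op 2: note_off(81): free voice 0 | voices=[- - - -]
Op 3: note_on(80): voice 0 is free -> assigned | voices=[80 - - -]
Op 4: note_on(69): voice 1 is free -> assigned | voices=[80 69 - -]
Op 5: note_on(76): voice 2 is free -> assigned | voices=[80 69 76 -]
Op 6: note_on(65): voice 3 is free -> assigned | voices=[80 69 76 65]
Op 7: note_off(76): free voice 2 | voices=[80 69 - 65]
Op 8: note_on(89): voice 2 is free -> assigned | voices=[80 69 89 65]
Op 9: note_on(79): all voices busy, STEAL voice 0 (pitch 80, oldest) -> assign | voices=[79 69 89 65]

Answer: 6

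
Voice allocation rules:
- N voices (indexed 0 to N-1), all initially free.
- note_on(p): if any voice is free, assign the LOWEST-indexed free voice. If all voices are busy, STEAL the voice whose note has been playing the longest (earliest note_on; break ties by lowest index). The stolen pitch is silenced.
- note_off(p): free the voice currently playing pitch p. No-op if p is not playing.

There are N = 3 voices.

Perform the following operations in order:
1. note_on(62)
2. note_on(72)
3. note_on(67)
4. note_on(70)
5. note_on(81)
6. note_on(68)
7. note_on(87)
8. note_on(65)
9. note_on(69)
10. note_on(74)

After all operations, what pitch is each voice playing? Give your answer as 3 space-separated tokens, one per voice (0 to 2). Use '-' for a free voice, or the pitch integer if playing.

Op 1: note_on(62): voice 0 is free -> assigned | voices=[62 - -]
Op 2: note_on(72): voice 1 is free -> assigned | voices=[62 72 -]
Op 3: note_on(67): voice 2 is free -> assigned | voices=[62 72 67]
Op 4: note_on(70): all voices busy, STEAL voice 0 (pitch 62, oldest) -> assign | voices=[70 72 67]
Op 5: note_on(81): all voices busy, STEAL voice 1 (pitch 72, oldest) -> assign | voices=[70 81 67]
Op 6: note_on(68): all voices busy, STEAL voice 2 (pitch 67, oldest) -> assign | voices=[70 81 68]
Op 7: note_on(87): all voices busy, STEAL voice 0 (pitch 70, oldest) -> assign | voices=[87 81 68]
Op 8: note_on(65): all voices busy, STEAL voice 1 (pitch 81, oldest) -> assign | voices=[87 65 68]
Op 9: note_on(69): all voices busy, STEAL voice 2 (pitch 68, oldest) -> assign | voices=[87 65 69]
Op 10: note_on(74): all voices busy, STEAL voice 0 (pitch 87, oldest) -> assign | voices=[74 65 69]

Answer: 74 65 69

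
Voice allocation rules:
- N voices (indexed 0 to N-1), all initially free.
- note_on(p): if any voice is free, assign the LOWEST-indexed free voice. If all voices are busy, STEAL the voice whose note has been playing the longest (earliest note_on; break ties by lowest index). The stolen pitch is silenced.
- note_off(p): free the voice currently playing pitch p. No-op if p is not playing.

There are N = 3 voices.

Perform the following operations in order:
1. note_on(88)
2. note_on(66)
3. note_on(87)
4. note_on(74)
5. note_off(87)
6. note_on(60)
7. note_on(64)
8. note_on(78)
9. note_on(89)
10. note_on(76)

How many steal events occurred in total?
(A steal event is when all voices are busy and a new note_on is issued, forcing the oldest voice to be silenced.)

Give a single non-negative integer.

Answer: 5

Derivation:
Op 1: note_on(88): voice 0 is free -> assigned | voices=[88 - -]
Op 2: note_on(66): voice 1 is free -> assigned | voices=[88 66 -]
Op 3: note_on(87): voice 2 is free -> assigned | voices=[88 66 87]
Op 4: note_on(74): all voices busy, STEAL voice 0 (pitch 88, oldest) -> assign | voices=[74 66 87]
Op 5: note_off(87): free voice 2 | voices=[74 66 -]
Op 6: note_on(60): voice 2 is free -> assigned | voices=[74 66 60]
Op 7: note_on(64): all voices busy, STEAL voice 1 (pitch 66, oldest) -> assign | voices=[74 64 60]
Op 8: note_on(78): all voices busy, STEAL voice 0 (pitch 74, oldest) -> assign | voices=[78 64 60]
Op 9: note_on(89): all voices busy, STEAL voice 2 (pitch 60, oldest) -> assign | voices=[78 64 89]
Op 10: note_on(76): all voices busy, STEAL voice 1 (pitch 64, oldest) -> assign | voices=[78 76 89]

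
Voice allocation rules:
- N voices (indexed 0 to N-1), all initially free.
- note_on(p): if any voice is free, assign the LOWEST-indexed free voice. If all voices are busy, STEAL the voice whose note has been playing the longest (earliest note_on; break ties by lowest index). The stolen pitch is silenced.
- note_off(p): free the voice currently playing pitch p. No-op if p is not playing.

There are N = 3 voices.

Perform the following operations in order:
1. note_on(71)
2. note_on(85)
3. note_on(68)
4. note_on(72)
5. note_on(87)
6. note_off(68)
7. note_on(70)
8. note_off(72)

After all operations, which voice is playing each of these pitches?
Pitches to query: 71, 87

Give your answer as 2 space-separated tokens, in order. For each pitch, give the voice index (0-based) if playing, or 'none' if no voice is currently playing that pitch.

Op 1: note_on(71): voice 0 is free -> assigned | voices=[71 - -]
Op 2: note_on(85): voice 1 is free -> assigned | voices=[71 85 -]
Op 3: note_on(68): voice 2 is free -> assigned | voices=[71 85 68]
Op 4: note_on(72): all voices busy, STEAL voice 0 (pitch 71, oldest) -> assign | voices=[72 85 68]
Op 5: note_on(87): all voices busy, STEAL voice 1 (pitch 85, oldest) -> assign | voices=[72 87 68]
Op 6: note_off(68): free voice 2 | voices=[72 87 -]
Op 7: note_on(70): voice 2 is free -> assigned | voices=[72 87 70]
Op 8: note_off(72): free voice 0 | voices=[- 87 70]

Answer: none 1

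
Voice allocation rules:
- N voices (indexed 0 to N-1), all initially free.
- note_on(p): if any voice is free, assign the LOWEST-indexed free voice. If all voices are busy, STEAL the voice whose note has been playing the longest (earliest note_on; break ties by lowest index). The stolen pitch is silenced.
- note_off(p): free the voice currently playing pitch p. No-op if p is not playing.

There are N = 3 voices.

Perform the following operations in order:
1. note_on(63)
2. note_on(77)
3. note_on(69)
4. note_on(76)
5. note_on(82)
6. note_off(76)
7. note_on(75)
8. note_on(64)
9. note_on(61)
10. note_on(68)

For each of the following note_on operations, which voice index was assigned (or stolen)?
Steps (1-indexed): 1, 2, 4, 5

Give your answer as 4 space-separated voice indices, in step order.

Op 1: note_on(63): voice 0 is free -> assigned | voices=[63 - -]
Op 2: note_on(77): voice 1 is free -> assigned | voices=[63 77 -]
Op 3: note_on(69): voice 2 is free -> assigned | voices=[63 77 69]
Op 4: note_on(76): all voices busy, STEAL voice 0 (pitch 63, oldest) -> assign | voices=[76 77 69]
Op 5: note_on(82): all voices busy, STEAL voice 1 (pitch 77, oldest) -> assign | voices=[76 82 69]
Op 6: note_off(76): free voice 0 | voices=[- 82 69]
Op 7: note_on(75): voice 0 is free -> assigned | voices=[75 82 69]
Op 8: note_on(64): all voices busy, STEAL voice 2 (pitch 69, oldest) -> assign | voices=[75 82 64]
Op 9: note_on(61): all voices busy, STEAL voice 1 (pitch 82, oldest) -> assign | voices=[75 61 64]
Op 10: note_on(68): all voices busy, STEAL voice 0 (pitch 75, oldest) -> assign | voices=[68 61 64]

Answer: 0 1 0 1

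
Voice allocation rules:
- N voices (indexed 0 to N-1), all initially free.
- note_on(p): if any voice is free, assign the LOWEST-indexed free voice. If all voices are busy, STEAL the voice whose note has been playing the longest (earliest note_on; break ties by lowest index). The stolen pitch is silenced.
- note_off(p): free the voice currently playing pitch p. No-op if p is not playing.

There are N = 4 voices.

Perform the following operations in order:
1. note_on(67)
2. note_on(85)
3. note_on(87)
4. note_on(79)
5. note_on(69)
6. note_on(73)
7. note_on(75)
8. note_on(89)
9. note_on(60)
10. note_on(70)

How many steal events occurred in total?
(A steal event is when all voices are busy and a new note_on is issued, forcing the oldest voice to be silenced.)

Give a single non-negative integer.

Op 1: note_on(67): voice 0 is free -> assigned | voices=[67 - - -]
Op 2: note_on(85): voice 1 is free -> assigned | voices=[67 85 - -]
Op 3: note_on(87): voice 2 is free -> assigned | voices=[67 85 87 -]
Op 4: note_on(79): voice 3 is free -> assigned | voices=[67 85 87 79]
Op 5: note_on(69): all voices busy, STEAL voice 0 (pitch 67, oldest) -> assign | voices=[69 85 87 79]
Op 6: note_on(73): all voices busy, STEAL voice 1 (pitch 85, oldest) -> assign | voices=[69 73 87 79]
Op 7: note_on(75): all voices busy, STEAL voice 2 (pitch 87, oldest) -> assign | voices=[69 73 75 79]
Op 8: note_on(89): all voices busy, STEAL voice 3 (pitch 79, oldest) -> assign | voices=[69 73 75 89]
Op 9: note_on(60): all voices busy, STEAL voice 0 (pitch 69, oldest) -> assign | voices=[60 73 75 89]
Op 10: note_on(70): all voices busy, STEAL voice 1 (pitch 73, oldest) -> assign | voices=[60 70 75 89]

Answer: 6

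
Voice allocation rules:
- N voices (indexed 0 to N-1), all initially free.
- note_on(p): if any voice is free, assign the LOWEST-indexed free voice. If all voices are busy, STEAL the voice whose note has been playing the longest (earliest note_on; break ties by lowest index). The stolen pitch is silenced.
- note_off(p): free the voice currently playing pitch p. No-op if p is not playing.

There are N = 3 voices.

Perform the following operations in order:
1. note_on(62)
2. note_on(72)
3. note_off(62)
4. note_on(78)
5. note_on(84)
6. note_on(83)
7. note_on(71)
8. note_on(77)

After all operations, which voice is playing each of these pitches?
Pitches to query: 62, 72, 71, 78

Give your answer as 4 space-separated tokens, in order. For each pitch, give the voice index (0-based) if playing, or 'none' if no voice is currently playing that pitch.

Answer: none none 0 none

Derivation:
Op 1: note_on(62): voice 0 is free -> assigned | voices=[62 - -]
Op 2: note_on(72): voice 1 is free -> assigned | voices=[62 72 -]
Op 3: note_off(62): free voice 0 | voices=[- 72 -]
Op 4: note_on(78): voice 0 is free -> assigned | voices=[78 72 -]
Op 5: note_on(84): voice 2 is free -> assigned | voices=[78 72 84]
Op 6: note_on(83): all voices busy, STEAL voice 1 (pitch 72, oldest) -> assign | voices=[78 83 84]
Op 7: note_on(71): all voices busy, STEAL voice 0 (pitch 78, oldest) -> assign | voices=[71 83 84]
Op 8: note_on(77): all voices busy, STEAL voice 2 (pitch 84, oldest) -> assign | voices=[71 83 77]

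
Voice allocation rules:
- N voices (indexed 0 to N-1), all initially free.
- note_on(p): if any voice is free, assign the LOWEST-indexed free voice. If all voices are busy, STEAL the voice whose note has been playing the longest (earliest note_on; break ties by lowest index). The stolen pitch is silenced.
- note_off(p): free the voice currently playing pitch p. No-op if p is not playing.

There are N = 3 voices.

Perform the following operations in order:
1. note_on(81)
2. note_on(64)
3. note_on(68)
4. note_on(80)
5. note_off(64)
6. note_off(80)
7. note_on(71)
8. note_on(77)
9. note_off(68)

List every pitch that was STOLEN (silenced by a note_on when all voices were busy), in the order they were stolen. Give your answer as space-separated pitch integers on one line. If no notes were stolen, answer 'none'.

Answer: 81

Derivation:
Op 1: note_on(81): voice 0 is free -> assigned | voices=[81 - -]
Op 2: note_on(64): voice 1 is free -> assigned | voices=[81 64 -]
Op 3: note_on(68): voice 2 is free -> assigned | voices=[81 64 68]
Op 4: note_on(80): all voices busy, STEAL voice 0 (pitch 81, oldest) -> assign | voices=[80 64 68]
Op 5: note_off(64): free voice 1 | voices=[80 - 68]
Op 6: note_off(80): free voice 0 | voices=[- - 68]
Op 7: note_on(71): voice 0 is free -> assigned | voices=[71 - 68]
Op 8: note_on(77): voice 1 is free -> assigned | voices=[71 77 68]
Op 9: note_off(68): free voice 2 | voices=[71 77 -]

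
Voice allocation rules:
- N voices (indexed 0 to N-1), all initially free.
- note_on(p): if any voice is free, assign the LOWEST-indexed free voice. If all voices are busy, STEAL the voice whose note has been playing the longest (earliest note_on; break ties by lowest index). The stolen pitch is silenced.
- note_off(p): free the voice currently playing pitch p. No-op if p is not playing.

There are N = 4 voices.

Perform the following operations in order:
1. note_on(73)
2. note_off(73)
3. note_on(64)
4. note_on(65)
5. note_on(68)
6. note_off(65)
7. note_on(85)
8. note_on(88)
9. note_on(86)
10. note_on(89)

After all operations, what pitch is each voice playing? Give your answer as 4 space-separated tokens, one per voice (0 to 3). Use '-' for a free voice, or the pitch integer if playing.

Answer: 86 85 89 88

Derivation:
Op 1: note_on(73): voice 0 is free -> assigned | voices=[73 - - -]
Op 2: note_off(73): free voice 0 | voices=[- - - -]
Op 3: note_on(64): voice 0 is free -> assigned | voices=[64 - - -]
Op 4: note_on(65): voice 1 is free -> assigned | voices=[64 65 - -]
Op 5: note_on(68): voice 2 is free -> assigned | voices=[64 65 68 -]
Op 6: note_off(65): free voice 1 | voices=[64 - 68 -]
Op 7: note_on(85): voice 1 is free -> assigned | voices=[64 85 68 -]
Op 8: note_on(88): voice 3 is free -> assigned | voices=[64 85 68 88]
Op 9: note_on(86): all voices busy, STEAL voice 0 (pitch 64, oldest) -> assign | voices=[86 85 68 88]
Op 10: note_on(89): all voices busy, STEAL voice 2 (pitch 68, oldest) -> assign | voices=[86 85 89 88]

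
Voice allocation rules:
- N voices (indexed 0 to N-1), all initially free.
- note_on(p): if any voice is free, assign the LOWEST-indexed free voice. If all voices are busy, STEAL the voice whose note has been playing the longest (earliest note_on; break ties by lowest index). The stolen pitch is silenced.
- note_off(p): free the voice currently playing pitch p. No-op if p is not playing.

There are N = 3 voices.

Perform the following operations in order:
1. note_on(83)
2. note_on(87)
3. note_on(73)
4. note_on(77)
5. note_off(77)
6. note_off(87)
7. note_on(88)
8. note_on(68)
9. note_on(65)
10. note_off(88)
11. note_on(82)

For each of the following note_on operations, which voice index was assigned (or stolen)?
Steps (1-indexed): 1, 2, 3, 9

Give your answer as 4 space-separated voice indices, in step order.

Answer: 0 1 2 2

Derivation:
Op 1: note_on(83): voice 0 is free -> assigned | voices=[83 - -]
Op 2: note_on(87): voice 1 is free -> assigned | voices=[83 87 -]
Op 3: note_on(73): voice 2 is free -> assigned | voices=[83 87 73]
Op 4: note_on(77): all voices busy, STEAL voice 0 (pitch 83, oldest) -> assign | voices=[77 87 73]
Op 5: note_off(77): free voice 0 | voices=[- 87 73]
Op 6: note_off(87): free voice 1 | voices=[- - 73]
Op 7: note_on(88): voice 0 is free -> assigned | voices=[88 - 73]
Op 8: note_on(68): voice 1 is free -> assigned | voices=[88 68 73]
Op 9: note_on(65): all voices busy, STEAL voice 2 (pitch 73, oldest) -> assign | voices=[88 68 65]
Op 10: note_off(88): free voice 0 | voices=[- 68 65]
Op 11: note_on(82): voice 0 is free -> assigned | voices=[82 68 65]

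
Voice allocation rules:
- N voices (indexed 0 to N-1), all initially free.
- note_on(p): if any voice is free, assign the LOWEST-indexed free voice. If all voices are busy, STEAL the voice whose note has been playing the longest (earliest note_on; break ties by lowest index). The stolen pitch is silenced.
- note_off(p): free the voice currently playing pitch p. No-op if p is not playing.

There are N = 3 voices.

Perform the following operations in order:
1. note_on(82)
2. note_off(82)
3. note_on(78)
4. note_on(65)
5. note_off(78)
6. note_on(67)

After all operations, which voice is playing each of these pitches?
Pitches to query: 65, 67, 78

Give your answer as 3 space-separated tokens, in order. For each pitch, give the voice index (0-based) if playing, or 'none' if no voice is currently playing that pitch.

Op 1: note_on(82): voice 0 is free -> assigned | voices=[82 - -]
Op 2: note_off(82): free voice 0 | voices=[- - -]
Op 3: note_on(78): voice 0 is free -> assigned | voices=[78 - -]
Op 4: note_on(65): voice 1 is free -> assigned | voices=[78 65 -]
Op 5: note_off(78): free voice 0 | voices=[- 65 -]
Op 6: note_on(67): voice 0 is free -> assigned | voices=[67 65 -]

Answer: 1 0 none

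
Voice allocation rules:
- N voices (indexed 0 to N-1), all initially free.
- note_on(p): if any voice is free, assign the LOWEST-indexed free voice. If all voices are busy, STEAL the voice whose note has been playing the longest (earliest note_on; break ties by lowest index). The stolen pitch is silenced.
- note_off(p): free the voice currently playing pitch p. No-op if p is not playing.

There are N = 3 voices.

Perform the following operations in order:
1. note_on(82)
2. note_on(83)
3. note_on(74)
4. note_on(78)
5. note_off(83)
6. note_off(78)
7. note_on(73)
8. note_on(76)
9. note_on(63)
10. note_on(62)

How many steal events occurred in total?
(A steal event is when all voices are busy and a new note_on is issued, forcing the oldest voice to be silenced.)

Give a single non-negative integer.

Answer: 3

Derivation:
Op 1: note_on(82): voice 0 is free -> assigned | voices=[82 - -]
Op 2: note_on(83): voice 1 is free -> assigned | voices=[82 83 -]
Op 3: note_on(74): voice 2 is free -> assigned | voices=[82 83 74]
Op 4: note_on(78): all voices busy, STEAL voice 0 (pitch 82, oldest) -> assign | voices=[78 83 74]
Op 5: note_off(83): free voice 1 | voices=[78 - 74]
Op 6: note_off(78): free voice 0 | voices=[- - 74]
Op 7: note_on(73): voice 0 is free -> assigned | voices=[73 - 74]
Op 8: note_on(76): voice 1 is free -> assigned | voices=[73 76 74]
Op 9: note_on(63): all voices busy, STEAL voice 2 (pitch 74, oldest) -> assign | voices=[73 76 63]
Op 10: note_on(62): all voices busy, STEAL voice 0 (pitch 73, oldest) -> assign | voices=[62 76 63]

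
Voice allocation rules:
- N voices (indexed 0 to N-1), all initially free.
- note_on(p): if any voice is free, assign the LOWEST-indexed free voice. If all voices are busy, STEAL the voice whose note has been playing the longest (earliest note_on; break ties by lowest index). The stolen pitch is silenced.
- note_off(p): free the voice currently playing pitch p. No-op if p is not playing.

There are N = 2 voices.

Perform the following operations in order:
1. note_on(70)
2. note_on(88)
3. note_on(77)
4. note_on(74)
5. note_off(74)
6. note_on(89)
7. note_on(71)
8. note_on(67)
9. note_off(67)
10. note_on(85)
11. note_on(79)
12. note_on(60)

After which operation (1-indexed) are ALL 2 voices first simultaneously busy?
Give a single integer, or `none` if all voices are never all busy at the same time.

Op 1: note_on(70): voice 0 is free -> assigned | voices=[70 -]
Op 2: note_on(88): voice 1 is free -> assigned | voices=[70 88]
Op 3: note_on(77): all voices busy, STEAL voice 0 (pitch 70, oldest) -> assign | voices=[77 88]
Op 4: note_on(74): all voices busy, STEAL voice 1 (pitch 88, oldest) -> assign | voices=[77 74]
Op 5: note_off(74): free voice 1 | voices=[77 -]
Op 6: note_on(89): voice 1 is free -> assigned | voices=[77 89]
Op 7: note_on(71): all voices busy, STEAL voice 0 (pitch 77, oldest) -> assign | voices=[71 89]
Op 8: note_on(67): all voices busy, STEAL voice 1 (pitch 89, oldest) -> assign | voices=[71 67]
Op 9: note_off(67): free voice 1 | voices=[71 -]
Op 10: note_on(85): voice 1 is free -> assigned | voices=[71 85]
Op 11: note_on(79): all voices busy, STEAL voice 0 (pitch 71, oldest) -> assign | voices=[79 85]
Op 12: note_on(60): all voices busy, STEAL voice 1 (pitch 85, oldest) -> assign | voices=[79 60]

Answer: 2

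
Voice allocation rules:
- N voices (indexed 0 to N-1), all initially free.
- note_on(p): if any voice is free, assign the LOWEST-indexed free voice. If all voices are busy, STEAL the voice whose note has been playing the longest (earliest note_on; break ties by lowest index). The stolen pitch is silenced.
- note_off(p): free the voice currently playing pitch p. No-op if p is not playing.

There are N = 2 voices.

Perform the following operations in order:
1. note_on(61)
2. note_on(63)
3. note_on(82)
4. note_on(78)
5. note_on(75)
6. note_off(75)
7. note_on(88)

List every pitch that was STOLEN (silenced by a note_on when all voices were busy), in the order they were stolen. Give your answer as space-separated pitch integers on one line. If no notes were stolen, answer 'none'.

Op 1: note_on(61): voice 0 is free -> assigned | voices=[61 -]
Op 2: note_on(63): voice 1 is free -> assigned | voices=[61 63]
Op 3: note_on(82): all voices busy, STEAL voice 0 (pitch 61, oldest) -> assign | voices=[82 63]
Op 4: note_on(78): all voices busy, STEAL voice 1 (pitch 63, oldest) -> assign | voices=[82 78]
Op 5: note_on(75): all voices busy, STEAL voice 0 (pitch 82, oldest) -> assign | voices=[75 78]
Op 6: note_off(75): free voice 0 | voices=[- 78]
Op 7: note_on(88): voice 0 is free -> assigned | voices=[88 78]

Answer: 61 63 82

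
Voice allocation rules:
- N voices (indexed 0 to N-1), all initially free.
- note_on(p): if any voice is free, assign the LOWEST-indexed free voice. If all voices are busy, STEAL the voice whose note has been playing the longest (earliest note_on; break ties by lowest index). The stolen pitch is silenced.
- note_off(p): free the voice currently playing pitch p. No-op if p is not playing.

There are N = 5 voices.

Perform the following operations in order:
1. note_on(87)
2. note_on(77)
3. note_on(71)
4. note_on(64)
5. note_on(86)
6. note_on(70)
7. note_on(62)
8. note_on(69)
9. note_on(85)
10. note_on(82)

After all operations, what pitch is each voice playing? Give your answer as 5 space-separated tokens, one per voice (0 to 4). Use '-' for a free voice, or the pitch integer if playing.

Op 1: note_on(87): voice 0 is free -> assigned | voices=[87 - - - -]
Op 2: note_on(77): voice 1 is free -> assigned | voices=[87 77 - - -]
Op 3: note_on(71): voice 2 is free -> assigned | voices=[87 77 71 - -]
Op 4: note_on(64): voice 3 is free -> assigned | voices=[87 77 71 64 -]
Op 5: note_on(86): voice 4 is free -> assigned | voices=[87 77 71 64 86]
Op 6: note_on(70): all voices busy, STEAL voice 0 (pitch 87, oldest) -> assign | voices=[70 77 71 64 86]
Op 7: note_on(62): all voices busy, STEAL voice 1 (pitch 77, oldest) -> assign | voices=[70 62 71 64 86]
Op 8: note_on(69): all voices busy, STEAL voice 2 (pitch 71, oldest) -> assign | voices=[70 62 69 64 86]
Op 9: note_on(85): all voices busy, STEAL voice 3 (pitch 64, oldest) -> assign | voices=[70 62 69 85 86]
Op 10: note_on(82): all voices busy, STEAL voice 4 (pitch 86, oldest) -> assign | voices=[70 62 69 85 82]

Answer: 70 62 69 85 82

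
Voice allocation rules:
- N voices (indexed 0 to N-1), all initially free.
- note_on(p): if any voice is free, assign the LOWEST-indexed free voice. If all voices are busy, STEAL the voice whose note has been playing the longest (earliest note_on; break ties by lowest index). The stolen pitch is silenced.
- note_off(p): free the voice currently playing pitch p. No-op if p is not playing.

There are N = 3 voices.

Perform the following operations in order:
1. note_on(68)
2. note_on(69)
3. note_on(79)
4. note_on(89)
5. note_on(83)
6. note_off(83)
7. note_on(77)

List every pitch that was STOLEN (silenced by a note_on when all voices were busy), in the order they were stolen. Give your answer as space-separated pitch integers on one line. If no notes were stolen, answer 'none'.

Op 1: note_on(68): voice 0 is free -> assigned | voices=[68 - -]
Op 2: note_on(69): voice 1 is free -> assigned | voices=[68 69 -]
Op 3: note_on(79): voice 2 is free -> assigned | voices=[68 69 79]
Op 4: note_on(89): all voices busy, STEAL voice 0 (pitch 68, oldest) -> assign | voices=[89 69 79]
Op 5: note_on(83): all voices busy, STEAL voice 1 (pitch 69, oldest) -> assign | voices=[89 83 79]
Op 6: note_off(83): free voice 1 | voices=[89 - 79]
Op 7: note_on(77): voice 1 is free -> assigned | voices=[89 77 79]

Answer: 68 69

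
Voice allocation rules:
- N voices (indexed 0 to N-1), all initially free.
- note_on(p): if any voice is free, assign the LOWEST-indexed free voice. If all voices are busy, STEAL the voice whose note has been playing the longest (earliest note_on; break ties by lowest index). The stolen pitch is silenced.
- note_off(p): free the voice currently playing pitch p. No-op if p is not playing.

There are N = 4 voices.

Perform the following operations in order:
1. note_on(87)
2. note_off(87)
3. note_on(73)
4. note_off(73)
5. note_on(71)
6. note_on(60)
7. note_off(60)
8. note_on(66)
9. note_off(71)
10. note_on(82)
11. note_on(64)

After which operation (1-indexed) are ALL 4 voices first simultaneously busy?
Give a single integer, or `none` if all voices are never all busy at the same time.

Answer: none

Derivation:
Op 1: note_on(87): voice 0 is free -> assigned | voices=[87 - - -]
Op 2: note_off(87): free voice 0 | voices=[- - - -]
Op 3: note_on(73): voice 0 is free -> assigned | voices=[73 - - -]
Op 4: note_off(73): free voice 0 | voices=[- - - -]
Op 5: note_on(71): voice 0 is free -> assigned | voices=[71 - - -]
Op 6: note_on(60): voice 1 is free -> assigned | voices=[71 60 - -]
Op 7: note_off(60): free voice 1 | voices=[71 - - -]
Op 8: note_on(66): voice 1 is free -> assigned | voices=[71 66 - -]
Op 9: note_off(71): free voice 0 | voices=[- 66 - -]
Op 10: note_on(82): voice 0 is free -> assigned | voices=[82 66 - -]
Op 11: note_on(64): voice 2 is free -> assigned | voices=[82 66 64 -]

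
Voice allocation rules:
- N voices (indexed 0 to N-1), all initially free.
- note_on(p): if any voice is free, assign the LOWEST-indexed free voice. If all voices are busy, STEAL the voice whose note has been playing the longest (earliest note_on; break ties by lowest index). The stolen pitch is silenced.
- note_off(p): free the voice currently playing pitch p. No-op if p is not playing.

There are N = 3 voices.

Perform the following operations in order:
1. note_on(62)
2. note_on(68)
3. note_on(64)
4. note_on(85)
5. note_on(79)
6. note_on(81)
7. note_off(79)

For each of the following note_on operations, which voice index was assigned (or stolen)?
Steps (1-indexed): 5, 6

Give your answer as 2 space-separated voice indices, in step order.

Op 1: note_on(62): voice 0 is free -> assigned | voices=[62 - -]
Op 2: note_on(68): voice 1 is free -> assigned | voices=[62 68 -]
Op 3: note_on(64): voice 2 is free -> assigned | voices=[62 68 64]
Op 4: note_on(85): all voices busy, STEAL voice 0 (pitch 62, oldest) -> assign | voices=[85 68 64]
Op 5: note_on(79): all voices busy, STEAL voice 1 (pitch 68, oldest) -> assign | voices=[85 79 64]
Op 6: note_on(81): all voices busy, STEAL voice 2 (pitch 64, oldest) -> assign | voices=[85 79 81]
Op 7: note_off(79): free voice 1 | voices=[85 - 81]

Answer: 1 2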